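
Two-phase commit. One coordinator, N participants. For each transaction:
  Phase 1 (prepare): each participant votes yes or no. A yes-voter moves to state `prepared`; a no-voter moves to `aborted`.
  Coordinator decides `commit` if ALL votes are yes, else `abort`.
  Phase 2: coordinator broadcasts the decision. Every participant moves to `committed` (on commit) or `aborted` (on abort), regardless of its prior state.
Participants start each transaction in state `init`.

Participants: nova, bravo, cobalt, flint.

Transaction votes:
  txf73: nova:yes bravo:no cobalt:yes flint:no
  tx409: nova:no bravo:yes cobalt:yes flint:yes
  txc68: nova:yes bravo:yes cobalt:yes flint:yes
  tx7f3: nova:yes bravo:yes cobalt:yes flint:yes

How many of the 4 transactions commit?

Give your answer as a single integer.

txf73: no from bravo, flint -> abort (commits=0)
tx409: no from nova -> abort (commits=0)
txc68: all yes -> commit (commits=1)
tx7f3: all yes -> commit (commits=2)

Answer: 2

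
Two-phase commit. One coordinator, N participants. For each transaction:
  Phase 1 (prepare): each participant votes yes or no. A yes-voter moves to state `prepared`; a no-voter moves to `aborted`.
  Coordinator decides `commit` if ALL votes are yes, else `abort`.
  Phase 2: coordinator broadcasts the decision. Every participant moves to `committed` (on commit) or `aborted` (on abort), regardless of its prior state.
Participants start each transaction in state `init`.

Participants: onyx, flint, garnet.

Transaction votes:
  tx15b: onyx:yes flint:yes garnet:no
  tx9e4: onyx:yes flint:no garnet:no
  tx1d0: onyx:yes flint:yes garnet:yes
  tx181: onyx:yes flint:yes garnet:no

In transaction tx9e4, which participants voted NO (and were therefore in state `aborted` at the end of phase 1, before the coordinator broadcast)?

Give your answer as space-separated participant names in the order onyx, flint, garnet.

Answer: flint garnet

Derivation:
Txn tx9e4 phase 1: onyx yes -> prepared; flint no -> aborted; garnet no -> aborted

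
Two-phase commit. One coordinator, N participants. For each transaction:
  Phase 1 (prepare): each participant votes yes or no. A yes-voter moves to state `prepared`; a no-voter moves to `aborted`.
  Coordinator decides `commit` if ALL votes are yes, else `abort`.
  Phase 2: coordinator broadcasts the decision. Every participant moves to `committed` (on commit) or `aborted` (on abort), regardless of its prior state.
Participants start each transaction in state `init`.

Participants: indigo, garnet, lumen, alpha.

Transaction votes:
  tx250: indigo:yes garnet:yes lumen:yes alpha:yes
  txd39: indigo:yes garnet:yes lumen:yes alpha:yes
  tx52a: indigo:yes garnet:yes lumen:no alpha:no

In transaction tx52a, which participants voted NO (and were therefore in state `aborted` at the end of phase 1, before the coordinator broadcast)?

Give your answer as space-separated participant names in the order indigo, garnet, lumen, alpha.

Answer: lumen alpha

Derivation:
Txn tx52a phase 1: indigo yes -> prepared; garnet yes -> prepared; lumen no -> aborted; alpha no -> aborted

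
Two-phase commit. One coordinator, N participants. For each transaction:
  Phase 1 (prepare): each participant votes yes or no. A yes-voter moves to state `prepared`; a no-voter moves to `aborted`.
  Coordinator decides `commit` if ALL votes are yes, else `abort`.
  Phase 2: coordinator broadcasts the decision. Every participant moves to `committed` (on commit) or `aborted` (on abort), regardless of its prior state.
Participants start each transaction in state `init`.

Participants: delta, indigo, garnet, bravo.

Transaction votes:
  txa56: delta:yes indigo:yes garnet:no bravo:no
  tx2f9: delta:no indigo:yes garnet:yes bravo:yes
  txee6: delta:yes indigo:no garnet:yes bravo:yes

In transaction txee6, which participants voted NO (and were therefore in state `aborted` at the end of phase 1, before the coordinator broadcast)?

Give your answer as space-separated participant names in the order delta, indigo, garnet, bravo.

Txn txee6 phase 1: delta yes -> prepared; indigo no -> aborted; garnet yes -> prepared; bravo yes -> prepared

Answer: indigo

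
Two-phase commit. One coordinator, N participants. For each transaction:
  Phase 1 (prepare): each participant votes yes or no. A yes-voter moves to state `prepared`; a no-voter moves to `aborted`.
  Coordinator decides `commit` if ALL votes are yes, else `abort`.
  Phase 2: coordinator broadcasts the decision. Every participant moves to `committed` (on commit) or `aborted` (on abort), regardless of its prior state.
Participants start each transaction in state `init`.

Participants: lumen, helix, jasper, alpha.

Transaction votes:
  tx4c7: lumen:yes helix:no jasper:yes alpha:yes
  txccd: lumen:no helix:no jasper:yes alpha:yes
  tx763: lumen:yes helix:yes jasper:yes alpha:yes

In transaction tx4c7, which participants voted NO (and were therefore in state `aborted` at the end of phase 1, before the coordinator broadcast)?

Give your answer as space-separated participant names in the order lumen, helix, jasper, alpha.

Answer: helix

Derivation:
Txn tx4c7 phase 1: lumen yes -> prepared; helix no -> aborted; jasper yes -> prepared; alpha yes -> prepared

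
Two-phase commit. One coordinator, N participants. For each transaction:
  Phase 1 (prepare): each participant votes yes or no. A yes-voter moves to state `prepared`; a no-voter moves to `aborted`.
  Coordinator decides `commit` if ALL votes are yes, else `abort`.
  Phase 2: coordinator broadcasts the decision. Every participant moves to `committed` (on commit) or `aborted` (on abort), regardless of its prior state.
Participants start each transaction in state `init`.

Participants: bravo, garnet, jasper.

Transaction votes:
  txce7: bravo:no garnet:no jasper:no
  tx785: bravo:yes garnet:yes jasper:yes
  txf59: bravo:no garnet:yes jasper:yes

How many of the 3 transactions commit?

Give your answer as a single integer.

txce7: no from bravo, garnet, jasper -> abort (commits=0)
tx785: all yes -> commit (commits=1)
txf59: no from bravo -> abort (commits=1)

Answer: 1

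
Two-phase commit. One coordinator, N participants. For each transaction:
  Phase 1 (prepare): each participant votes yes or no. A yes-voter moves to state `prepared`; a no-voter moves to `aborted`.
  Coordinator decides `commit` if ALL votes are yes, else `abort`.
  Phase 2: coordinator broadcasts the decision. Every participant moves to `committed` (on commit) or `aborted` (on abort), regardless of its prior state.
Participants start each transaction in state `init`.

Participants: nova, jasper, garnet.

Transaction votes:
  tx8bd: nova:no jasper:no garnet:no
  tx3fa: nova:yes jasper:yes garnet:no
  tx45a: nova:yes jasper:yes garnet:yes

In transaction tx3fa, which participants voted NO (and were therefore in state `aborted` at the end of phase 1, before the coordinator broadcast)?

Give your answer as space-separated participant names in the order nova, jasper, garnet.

Txn tx3fa phase 1: nova yes -> prepared; jasper yes -> prepared; garnet no -> aborted

Answer: garnet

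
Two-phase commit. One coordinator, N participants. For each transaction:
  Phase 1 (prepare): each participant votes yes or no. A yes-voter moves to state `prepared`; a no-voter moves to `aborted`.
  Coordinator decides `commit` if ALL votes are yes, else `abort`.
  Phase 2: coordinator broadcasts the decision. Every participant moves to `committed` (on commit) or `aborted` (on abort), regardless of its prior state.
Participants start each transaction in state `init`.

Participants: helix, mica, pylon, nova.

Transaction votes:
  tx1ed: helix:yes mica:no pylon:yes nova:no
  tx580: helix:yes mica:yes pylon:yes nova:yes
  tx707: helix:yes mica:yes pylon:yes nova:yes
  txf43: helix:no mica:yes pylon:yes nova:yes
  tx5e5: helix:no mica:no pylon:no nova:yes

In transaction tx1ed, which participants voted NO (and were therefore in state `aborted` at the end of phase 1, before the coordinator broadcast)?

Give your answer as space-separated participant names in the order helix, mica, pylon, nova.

Txn tx1ed phase 1: helix yes -> prepared; mica no -> aborted; pylon yes -> prepared; nova no -> aborted

Answer: mica nova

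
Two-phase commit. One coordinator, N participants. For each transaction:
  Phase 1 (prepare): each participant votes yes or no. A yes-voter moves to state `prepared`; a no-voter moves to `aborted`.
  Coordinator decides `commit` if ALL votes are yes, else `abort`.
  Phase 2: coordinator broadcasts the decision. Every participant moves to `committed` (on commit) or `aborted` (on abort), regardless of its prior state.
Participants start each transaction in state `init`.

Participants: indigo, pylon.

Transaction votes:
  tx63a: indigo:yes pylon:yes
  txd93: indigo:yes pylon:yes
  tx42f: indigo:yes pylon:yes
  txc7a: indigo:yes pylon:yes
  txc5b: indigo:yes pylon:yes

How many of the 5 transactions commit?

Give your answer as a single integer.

tx63a: all yes -> commit (commits=1)
txd93: all yes -> commit (commits=2)
tx42f: all yes -> commit (commits=3)
txc7a: all yes -> commit (commits=4)
txc5b: all yes -> commit (commits=5)

Answer: 5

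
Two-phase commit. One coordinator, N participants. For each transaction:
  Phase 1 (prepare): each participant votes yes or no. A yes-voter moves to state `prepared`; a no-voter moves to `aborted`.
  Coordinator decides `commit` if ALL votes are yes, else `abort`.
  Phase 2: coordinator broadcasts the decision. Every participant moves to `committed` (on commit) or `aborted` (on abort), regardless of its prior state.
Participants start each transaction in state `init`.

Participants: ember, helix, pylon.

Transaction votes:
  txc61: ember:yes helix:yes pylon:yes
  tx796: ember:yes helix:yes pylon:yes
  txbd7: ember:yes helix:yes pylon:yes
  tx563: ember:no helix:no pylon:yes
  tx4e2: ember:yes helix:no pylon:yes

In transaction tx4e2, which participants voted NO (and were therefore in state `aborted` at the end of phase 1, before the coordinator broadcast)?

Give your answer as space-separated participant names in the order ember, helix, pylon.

Answer: helix

Derivation:
Txn tx4e2 phase 1: ember yes -> prepared; helix no -> aborted; pylon yes -> prepared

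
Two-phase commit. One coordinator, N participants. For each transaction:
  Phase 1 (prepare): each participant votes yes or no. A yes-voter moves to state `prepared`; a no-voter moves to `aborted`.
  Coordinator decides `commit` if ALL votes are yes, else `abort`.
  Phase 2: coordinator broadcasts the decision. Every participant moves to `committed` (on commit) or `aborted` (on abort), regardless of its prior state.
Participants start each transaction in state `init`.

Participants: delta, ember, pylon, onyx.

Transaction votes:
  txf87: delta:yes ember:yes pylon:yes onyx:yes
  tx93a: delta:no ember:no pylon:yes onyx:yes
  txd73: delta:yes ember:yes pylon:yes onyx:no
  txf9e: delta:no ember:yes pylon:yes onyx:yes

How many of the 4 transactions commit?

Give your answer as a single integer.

txf87: all yes -> commit (commits=1)
tx93a: no from delta, ember -> abort (commits=1)
txd73: no from onyx -> abort (commits=1)
txf9e: no from delta -> abort (commits=1)

Answer: 1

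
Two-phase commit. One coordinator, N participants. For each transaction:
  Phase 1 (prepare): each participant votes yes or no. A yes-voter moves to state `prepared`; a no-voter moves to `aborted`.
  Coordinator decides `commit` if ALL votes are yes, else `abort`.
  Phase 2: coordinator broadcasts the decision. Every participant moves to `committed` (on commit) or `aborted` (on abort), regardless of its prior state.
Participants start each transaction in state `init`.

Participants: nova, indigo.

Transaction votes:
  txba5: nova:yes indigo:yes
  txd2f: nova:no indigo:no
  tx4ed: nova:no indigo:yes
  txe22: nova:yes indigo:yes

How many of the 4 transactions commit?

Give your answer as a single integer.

Answer: 2

Derivation:
txba5: all yes -> commit (commits=1)
txd2f: no from nova, indigo -> abort (commits=1)
tx4ed: no from nova -> abort (commits=1)
txe22: all yes -> commit (commits=2)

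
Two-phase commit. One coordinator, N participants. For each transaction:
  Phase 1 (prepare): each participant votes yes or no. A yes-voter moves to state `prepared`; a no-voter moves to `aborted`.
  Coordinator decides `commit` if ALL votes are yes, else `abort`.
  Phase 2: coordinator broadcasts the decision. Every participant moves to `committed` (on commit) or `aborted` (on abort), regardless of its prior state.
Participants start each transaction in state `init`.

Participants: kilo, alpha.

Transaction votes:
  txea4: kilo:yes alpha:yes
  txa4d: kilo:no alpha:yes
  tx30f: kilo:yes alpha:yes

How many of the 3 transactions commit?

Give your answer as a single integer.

txea4: all yes -> commit (commits=1)
txa4d: no from kilo -> abort (commits=1)
tx30f: all yes -> commit (commits=2)

Answer: 2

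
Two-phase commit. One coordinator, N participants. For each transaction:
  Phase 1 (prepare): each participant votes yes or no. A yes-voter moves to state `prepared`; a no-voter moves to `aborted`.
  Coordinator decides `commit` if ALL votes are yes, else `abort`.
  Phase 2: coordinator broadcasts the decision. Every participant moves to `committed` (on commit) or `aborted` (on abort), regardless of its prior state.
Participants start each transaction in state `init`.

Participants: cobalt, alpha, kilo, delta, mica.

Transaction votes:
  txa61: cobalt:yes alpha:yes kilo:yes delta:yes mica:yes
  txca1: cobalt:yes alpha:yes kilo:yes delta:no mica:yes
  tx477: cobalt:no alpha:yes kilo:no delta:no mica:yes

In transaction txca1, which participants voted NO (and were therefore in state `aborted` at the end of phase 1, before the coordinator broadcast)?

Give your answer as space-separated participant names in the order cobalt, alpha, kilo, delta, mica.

Answer: delta

Derivation:
Txn txca1 phase 1: cobalt yes -> prepared; alpha yes -> prepared; kilo yes -> prepared; delta no -> aborted; mica yes -> prepared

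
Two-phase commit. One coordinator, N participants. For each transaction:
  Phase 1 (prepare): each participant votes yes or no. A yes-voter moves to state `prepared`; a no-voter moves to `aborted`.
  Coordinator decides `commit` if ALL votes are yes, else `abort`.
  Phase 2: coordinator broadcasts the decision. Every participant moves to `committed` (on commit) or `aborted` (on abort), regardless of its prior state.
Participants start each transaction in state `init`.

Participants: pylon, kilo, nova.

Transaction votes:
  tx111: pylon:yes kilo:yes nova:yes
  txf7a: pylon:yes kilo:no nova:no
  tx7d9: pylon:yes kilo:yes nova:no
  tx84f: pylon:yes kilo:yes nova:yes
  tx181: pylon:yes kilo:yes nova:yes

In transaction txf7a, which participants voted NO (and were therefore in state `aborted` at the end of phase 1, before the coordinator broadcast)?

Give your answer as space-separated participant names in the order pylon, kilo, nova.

Txn txf7a phase 1: pylon yes -> prepared; kilo no -> aborted; nova no -> aborted

Answer: kilo nova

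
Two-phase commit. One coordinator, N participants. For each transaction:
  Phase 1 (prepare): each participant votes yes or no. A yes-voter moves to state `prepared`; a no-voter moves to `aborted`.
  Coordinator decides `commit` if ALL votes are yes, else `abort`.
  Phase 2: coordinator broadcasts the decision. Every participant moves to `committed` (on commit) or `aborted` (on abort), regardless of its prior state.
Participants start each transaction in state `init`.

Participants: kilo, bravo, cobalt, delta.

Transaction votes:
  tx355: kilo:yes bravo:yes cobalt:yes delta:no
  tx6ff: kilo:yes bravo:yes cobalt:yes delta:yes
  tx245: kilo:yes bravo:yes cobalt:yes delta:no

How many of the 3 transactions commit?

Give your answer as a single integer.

Answer: 1

Derivation:
tx355: no from delta -> abort (commits=0)
tx6ff: all yes -> commit (commits=1)
tx245: no from delta -> abort (commits=1)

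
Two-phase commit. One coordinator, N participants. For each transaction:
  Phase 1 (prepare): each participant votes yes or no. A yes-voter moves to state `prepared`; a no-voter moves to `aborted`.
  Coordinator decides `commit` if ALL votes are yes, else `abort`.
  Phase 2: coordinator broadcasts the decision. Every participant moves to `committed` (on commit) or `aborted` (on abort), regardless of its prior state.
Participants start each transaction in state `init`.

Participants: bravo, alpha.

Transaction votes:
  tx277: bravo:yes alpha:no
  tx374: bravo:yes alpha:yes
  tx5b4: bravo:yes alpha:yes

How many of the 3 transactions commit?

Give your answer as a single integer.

tx277: no from alpha -> abort (commits=0)
tx374: all yes -> commit (commits=1)
tx5b4: all yes -> commit (commits=2)

Answer: 2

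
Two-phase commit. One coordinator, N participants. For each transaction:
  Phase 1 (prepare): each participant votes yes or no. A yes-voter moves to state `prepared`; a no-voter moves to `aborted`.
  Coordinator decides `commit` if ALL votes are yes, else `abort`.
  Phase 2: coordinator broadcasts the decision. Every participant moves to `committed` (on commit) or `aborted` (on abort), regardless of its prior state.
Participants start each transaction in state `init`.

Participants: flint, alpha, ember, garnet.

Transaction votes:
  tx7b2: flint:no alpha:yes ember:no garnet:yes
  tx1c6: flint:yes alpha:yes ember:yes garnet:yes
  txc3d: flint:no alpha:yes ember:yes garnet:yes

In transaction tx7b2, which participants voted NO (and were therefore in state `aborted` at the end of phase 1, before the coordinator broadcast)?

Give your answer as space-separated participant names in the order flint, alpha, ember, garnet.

Answer: flint ember

Derivation:
Txn tx7b2 phase 1: flint no -> aborted; alpha yes -> prepared; ember no -> aborted; garnet yes -> prepared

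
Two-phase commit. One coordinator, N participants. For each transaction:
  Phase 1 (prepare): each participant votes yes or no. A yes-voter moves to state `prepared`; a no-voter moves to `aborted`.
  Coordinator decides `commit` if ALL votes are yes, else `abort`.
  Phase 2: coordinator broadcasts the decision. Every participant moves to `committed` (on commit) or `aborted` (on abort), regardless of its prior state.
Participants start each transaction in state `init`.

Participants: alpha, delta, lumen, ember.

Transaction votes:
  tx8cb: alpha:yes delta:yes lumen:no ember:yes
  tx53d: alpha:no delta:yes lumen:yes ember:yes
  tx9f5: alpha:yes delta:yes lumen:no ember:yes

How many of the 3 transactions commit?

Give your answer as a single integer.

tx8cb: no from lumen -> abort (commits=0)
tx53d: no from alpha -> abort (commits=0)
tx9f5: no from lumen -> abort (commits=0)

Answer: 0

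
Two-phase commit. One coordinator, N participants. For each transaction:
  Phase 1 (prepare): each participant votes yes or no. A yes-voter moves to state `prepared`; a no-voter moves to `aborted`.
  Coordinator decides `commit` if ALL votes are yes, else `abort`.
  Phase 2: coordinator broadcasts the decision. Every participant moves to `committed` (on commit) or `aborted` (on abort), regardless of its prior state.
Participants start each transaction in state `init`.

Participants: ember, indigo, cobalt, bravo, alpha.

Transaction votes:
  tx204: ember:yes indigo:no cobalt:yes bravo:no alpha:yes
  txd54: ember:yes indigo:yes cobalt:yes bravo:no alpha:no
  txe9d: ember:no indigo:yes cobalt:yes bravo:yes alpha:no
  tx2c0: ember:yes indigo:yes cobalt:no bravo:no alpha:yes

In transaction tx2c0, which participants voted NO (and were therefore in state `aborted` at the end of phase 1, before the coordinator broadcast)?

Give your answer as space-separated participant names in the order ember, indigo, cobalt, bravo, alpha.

Answer: cobalt bravo

Derivation:
Txn tx2c0 phase 1: ember yes -> prepared; indigo yes -> prepared; cobalt no -> aborted; bravo no -> aborted; alpha yes -> prepared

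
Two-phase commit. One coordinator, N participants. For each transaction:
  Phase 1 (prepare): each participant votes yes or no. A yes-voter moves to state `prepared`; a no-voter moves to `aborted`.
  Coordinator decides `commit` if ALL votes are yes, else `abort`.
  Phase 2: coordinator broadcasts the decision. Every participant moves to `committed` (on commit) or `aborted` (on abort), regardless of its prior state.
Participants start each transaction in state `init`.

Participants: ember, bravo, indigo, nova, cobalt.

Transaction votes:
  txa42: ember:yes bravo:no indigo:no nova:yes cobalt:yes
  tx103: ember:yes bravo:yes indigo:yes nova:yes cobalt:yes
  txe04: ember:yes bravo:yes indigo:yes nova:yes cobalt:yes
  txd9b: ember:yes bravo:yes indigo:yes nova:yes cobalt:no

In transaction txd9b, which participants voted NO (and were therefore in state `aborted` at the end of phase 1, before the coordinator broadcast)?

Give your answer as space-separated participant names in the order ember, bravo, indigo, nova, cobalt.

Answer: cobalt

Derivation:
Txn txd9b phase 1: ember yes -> prepared; bravo yes -> prepared; indigo yes -> prepared; nova yes -> prepared; cobalt no -> aborted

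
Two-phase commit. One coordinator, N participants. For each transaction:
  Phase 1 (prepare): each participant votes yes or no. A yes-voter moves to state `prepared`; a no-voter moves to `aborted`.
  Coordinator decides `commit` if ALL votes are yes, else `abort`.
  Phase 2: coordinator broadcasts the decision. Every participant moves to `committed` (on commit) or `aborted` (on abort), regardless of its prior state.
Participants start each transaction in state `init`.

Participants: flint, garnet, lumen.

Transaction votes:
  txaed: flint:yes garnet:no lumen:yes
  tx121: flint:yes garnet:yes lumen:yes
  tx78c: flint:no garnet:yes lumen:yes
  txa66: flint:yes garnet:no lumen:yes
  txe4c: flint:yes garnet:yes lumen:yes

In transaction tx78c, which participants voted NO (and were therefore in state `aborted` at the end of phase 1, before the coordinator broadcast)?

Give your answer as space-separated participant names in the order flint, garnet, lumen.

Txn tx78c phase 1: flint no -> aborted; garnet yes -> prepared; lumen yes -> prepared

Answer: flint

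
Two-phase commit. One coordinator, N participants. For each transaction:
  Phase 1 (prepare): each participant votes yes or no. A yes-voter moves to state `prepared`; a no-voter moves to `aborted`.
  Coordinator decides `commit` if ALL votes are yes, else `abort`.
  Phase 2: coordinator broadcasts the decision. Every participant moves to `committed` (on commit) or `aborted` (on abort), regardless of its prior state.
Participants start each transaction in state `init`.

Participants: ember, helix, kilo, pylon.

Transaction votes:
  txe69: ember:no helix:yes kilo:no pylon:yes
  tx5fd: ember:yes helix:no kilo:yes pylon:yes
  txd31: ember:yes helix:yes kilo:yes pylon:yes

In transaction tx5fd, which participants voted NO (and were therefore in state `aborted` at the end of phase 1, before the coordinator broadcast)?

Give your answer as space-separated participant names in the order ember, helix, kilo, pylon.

Txn tx5fd phase 1: ember yes -> prepared; helix no -> aborted; kilo yes -> prepared; pylon yes -> prepared

Answer: helix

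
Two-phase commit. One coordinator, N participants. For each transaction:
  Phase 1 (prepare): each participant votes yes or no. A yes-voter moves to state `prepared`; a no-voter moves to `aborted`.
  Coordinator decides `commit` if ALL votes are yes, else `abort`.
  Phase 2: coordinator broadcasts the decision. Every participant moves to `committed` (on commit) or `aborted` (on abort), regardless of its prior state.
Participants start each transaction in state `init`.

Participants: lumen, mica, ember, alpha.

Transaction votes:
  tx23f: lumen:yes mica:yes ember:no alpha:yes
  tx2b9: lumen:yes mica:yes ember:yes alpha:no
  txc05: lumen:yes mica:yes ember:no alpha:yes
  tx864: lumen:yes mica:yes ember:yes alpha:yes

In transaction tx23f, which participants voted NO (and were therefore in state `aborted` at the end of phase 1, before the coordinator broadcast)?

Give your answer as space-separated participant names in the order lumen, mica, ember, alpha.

Txn tx23f phase 1: lumen yes -> prepared; mica yes -> prepared; ember no -> aborted; alpha yes -> prepared

Answer: ember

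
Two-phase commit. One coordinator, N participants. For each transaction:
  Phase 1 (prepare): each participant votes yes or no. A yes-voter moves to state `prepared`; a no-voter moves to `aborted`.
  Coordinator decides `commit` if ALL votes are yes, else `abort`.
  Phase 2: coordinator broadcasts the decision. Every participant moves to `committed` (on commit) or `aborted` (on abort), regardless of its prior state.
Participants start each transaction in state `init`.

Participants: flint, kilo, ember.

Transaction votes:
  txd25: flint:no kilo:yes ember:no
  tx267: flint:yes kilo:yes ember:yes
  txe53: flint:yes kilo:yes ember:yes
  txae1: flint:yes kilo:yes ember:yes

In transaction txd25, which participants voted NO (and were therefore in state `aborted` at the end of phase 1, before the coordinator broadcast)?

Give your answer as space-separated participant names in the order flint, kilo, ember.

Answer: flint ember

Derivation:
Txn txd25 phase 1: flint no -> aborted; kilo yes -> prepared; ember no -> aborted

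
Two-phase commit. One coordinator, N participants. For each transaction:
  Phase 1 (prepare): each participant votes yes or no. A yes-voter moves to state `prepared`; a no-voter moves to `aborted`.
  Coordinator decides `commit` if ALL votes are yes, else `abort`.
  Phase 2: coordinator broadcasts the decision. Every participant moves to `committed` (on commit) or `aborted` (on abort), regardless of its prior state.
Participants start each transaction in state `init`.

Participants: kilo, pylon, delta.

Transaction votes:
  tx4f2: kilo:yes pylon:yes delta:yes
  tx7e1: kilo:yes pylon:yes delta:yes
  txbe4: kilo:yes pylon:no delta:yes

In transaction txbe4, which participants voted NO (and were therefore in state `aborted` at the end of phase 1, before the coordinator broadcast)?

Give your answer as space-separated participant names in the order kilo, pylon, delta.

Txn txbe4 phase 1: kilo yes -> prepared; pylon no -> aborted; delta yes -> prepared

Answer: pylon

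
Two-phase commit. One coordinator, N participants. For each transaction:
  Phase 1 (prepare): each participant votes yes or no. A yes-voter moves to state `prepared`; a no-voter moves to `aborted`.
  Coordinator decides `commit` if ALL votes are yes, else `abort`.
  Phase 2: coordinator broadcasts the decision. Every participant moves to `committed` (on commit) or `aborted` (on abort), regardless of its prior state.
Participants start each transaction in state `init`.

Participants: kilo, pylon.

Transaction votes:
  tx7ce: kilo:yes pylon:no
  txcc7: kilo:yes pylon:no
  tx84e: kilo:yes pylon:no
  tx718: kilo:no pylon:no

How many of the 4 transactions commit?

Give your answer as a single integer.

tx7ce: no from pylon -> abort (commits=0)
txcc7: no from pylon -> abort (commits=0)
tx84e: no from pylon -> abort (commits=0)
tx718: no from kilo, pylon -> abort (commits=0)

Answer: 0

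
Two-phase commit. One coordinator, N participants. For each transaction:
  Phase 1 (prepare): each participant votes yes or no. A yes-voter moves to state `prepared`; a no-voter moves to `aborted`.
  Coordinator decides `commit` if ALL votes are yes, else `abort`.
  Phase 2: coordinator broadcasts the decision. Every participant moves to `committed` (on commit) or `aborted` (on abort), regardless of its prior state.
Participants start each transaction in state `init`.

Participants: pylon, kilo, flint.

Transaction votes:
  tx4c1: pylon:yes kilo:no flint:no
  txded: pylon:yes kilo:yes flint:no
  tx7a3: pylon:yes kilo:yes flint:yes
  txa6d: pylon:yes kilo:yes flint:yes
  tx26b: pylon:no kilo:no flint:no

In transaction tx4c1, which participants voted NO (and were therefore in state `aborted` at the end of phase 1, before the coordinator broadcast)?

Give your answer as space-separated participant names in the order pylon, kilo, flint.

Txn tx4c1 phase 1: pylon yes -> prepared; kilo no -> aborted; flint no -> aborted

Answer: kilo flint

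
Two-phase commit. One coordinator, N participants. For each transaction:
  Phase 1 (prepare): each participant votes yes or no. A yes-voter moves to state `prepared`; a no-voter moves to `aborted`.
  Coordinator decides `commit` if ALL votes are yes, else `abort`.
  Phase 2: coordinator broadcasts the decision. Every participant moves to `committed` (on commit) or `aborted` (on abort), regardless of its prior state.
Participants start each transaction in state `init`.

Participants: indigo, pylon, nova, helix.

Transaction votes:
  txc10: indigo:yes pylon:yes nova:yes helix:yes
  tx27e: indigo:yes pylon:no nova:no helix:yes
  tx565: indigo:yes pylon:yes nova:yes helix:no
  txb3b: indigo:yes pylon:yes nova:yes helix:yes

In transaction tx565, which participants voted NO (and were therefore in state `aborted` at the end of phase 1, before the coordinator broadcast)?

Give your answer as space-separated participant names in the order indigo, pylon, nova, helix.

Txn tx565 phase 1: indigo yes -> prepared; pylon yes -> prepared; nova yes -> prepared; helix no -> aborted

Answer: helix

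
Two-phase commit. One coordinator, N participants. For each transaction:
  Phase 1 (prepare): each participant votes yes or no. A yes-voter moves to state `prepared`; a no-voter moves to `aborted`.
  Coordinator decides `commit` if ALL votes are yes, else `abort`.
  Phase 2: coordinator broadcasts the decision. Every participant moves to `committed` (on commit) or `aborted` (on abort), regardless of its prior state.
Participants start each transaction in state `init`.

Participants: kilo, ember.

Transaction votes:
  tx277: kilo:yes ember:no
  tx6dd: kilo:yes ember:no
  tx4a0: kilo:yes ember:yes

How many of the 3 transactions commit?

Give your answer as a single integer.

Answer: 1

Derivation:
tx277: no from ember -> abort (commits=0)
tx6dd: no from ember -> abort (commits=0)
tx4a0: all yes -> commit (commits=1)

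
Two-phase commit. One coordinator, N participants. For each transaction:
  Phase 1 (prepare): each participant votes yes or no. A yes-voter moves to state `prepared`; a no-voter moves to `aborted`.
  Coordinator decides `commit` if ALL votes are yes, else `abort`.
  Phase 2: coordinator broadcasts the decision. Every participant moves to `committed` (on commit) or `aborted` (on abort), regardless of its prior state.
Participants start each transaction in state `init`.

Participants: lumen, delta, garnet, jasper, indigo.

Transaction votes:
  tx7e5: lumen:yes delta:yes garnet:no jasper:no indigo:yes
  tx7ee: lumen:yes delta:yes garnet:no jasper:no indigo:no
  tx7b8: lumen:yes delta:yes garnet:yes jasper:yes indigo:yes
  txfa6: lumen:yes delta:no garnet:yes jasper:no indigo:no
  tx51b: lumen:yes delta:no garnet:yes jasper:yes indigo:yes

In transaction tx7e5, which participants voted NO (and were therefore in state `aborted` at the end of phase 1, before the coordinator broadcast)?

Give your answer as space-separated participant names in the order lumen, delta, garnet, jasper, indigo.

Txn tx7e5 phase 1: lumen yes -> prepared; delta yes -> prepared; garnet no -> aborted; jasper no -> aborted; indigo yes -> prepared

Answer: garnet jasper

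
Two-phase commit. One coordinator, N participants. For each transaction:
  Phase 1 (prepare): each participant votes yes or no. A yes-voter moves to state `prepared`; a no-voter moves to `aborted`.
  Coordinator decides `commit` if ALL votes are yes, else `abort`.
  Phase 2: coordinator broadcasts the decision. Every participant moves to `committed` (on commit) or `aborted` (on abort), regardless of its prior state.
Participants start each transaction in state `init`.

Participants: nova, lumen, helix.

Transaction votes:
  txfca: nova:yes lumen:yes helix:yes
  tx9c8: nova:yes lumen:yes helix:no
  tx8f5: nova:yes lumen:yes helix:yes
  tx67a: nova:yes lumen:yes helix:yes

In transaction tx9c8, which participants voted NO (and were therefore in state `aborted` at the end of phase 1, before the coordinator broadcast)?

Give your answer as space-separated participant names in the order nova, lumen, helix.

Txn tx9c8 phase 1: nova yes -> prepared; lumen yes -> prepared; helix no -> aborted

Answer: helix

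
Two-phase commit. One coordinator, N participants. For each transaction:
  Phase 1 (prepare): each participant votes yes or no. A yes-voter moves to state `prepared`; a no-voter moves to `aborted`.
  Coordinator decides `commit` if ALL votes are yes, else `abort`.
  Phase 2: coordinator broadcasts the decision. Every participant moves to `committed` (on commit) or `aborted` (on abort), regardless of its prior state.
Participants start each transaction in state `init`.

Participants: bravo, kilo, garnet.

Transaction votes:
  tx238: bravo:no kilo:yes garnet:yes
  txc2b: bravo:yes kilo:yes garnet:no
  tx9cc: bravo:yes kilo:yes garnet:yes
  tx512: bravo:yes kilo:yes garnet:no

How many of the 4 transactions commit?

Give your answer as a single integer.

Answer: 1

Derivation:
tx238: no from bravo -> abort (commits=0)
txc2b: no from garnet -> abort (commits=0)
tx9cc: all yes -> commit (commits=1)
tx512: no from garnet -> abort (commits=1)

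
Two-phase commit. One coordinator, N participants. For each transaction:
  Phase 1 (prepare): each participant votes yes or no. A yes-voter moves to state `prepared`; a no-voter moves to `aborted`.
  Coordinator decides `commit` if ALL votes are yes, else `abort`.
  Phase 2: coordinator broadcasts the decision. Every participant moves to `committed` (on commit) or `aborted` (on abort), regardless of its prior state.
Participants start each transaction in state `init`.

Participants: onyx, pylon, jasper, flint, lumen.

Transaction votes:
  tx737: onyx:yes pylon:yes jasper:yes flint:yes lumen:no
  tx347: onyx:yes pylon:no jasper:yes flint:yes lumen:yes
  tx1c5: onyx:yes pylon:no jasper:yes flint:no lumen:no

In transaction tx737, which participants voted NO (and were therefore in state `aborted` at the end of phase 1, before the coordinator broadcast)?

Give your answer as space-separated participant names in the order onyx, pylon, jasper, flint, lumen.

Answer: lumen

Derivation:
Txn tx737 phase 1: onyx yes -> prepared; pylon yes -> prepared; jasper yes -> prepared; flint yes -> prepared; lumen no -> aborted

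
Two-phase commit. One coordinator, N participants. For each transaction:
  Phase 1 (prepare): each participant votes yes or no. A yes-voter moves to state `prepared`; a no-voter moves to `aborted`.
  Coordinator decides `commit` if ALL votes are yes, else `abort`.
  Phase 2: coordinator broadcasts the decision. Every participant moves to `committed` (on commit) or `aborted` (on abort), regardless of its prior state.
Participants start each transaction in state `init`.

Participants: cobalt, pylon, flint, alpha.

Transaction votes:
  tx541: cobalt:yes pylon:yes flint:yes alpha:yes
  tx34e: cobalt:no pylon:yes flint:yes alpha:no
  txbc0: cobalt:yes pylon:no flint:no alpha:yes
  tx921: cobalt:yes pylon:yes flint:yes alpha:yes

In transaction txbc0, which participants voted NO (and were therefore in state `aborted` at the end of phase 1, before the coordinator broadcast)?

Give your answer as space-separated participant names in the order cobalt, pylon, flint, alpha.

Txn txbc0 phase 1: cobalt yes -> prepared; pylon no -> aborted; flint no -> aborted; alpha yes -> prepared

Answer: pylon flint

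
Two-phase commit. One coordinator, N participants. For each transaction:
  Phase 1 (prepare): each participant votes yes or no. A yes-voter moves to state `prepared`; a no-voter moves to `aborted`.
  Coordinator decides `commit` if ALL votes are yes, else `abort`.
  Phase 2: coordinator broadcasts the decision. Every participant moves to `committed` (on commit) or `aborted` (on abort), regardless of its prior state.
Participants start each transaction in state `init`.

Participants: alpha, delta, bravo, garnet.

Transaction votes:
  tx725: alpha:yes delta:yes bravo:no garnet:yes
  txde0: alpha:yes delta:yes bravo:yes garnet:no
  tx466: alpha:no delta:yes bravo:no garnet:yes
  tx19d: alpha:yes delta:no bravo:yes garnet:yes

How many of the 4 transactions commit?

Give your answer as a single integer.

Answer: 0

Derivation:
tx725: no from bravo -> abort (commits=0)
txde0: no from garnet -> abort (commits=0)
tx466: no from alpha, bravo -> abort (commits=0)
tx19d: no from delta -> abort (commits=0)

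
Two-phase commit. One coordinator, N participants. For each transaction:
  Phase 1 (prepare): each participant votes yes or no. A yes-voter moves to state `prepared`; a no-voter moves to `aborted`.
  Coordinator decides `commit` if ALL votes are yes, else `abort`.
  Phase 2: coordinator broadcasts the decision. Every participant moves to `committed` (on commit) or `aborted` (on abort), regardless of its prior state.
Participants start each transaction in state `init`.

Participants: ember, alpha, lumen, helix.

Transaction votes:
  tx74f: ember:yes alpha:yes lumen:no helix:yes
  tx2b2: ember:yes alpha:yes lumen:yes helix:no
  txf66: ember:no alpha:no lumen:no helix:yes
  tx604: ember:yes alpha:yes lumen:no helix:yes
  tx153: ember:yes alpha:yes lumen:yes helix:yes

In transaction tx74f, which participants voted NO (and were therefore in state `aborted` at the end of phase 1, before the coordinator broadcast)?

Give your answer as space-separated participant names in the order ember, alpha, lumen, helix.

Answer: lumen

Derivation:
Txn tx74f phase 1: ember yes -> prepared; alpha yes -> prepared; lumen no -> aborted; helix yes -> prepared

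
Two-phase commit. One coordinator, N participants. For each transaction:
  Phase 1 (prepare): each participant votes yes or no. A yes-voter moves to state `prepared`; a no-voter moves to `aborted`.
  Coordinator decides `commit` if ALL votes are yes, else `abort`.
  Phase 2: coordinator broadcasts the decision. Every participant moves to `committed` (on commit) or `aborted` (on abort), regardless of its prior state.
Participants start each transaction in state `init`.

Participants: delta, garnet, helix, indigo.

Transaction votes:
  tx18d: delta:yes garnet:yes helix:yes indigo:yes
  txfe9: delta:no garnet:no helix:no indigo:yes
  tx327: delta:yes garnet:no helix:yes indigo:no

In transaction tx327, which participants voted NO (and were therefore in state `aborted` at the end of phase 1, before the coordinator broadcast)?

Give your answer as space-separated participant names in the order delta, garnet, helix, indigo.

Txn tx327 phase 1: delta yes -> prepared; garnet no -> aborted; helix yes -> prepared; indigo no -> aborted

Answer: garnet indigo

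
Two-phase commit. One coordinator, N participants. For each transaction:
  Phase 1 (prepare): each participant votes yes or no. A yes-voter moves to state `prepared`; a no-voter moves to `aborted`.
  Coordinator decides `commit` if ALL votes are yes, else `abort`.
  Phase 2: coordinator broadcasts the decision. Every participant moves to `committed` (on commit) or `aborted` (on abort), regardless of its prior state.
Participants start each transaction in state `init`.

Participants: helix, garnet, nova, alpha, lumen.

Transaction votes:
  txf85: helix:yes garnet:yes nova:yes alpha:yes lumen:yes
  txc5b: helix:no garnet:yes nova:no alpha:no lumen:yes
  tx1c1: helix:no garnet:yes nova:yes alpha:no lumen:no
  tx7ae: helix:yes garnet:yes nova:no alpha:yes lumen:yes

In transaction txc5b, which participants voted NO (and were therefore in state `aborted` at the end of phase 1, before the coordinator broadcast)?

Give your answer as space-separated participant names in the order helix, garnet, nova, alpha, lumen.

Txn txc5b phase 1: helix no -> aborted; garnet yes -> prepared; nova no -> aborted; alpha no -> aborted; lumen yes -> prepared

Answer: helix nova alpha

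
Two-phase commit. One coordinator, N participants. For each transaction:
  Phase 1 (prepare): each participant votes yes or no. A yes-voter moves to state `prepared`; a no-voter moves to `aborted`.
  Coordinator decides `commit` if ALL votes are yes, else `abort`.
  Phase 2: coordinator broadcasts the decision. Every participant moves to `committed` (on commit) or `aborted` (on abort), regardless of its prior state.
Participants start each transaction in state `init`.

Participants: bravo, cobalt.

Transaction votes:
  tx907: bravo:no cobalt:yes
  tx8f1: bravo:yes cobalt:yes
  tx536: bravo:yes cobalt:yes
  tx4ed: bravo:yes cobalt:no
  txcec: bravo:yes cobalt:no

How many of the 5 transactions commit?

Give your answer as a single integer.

Answer: 2

Derivation:
tx907: no from bravo -> abort (commits=0)
tx8f1: all yes -> commit (commits=1)
tx536: all yes -> commit (commits=2)
tx4ed: no from cobalt -> abort (commits=2)
txcec: no from cobalt -> abort (commits=2)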